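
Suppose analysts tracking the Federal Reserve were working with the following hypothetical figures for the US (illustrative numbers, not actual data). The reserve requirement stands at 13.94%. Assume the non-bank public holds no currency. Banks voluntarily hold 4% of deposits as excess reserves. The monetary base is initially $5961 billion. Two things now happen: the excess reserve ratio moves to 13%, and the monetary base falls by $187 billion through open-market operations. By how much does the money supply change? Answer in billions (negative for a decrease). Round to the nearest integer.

-11795 billion

Before: m₁ = 1 / (0.1394 + 0.04) ≈ 5.57414, MB₁ = 5961, so M₁ = 5.57414 × 5961 ≈ 33227.4485 billion.
After: m₂ = 1 / (0.1394 + 0.13) ≈ 3.71195, MB₂ = 5961 − 187 = 5774, so M₂ = 3.71195 × 5774 = 21432.7993 billion.
ΔM = M₂ − M₁ = 21432.7993 − 33227.4485 = -11794.6492 billion.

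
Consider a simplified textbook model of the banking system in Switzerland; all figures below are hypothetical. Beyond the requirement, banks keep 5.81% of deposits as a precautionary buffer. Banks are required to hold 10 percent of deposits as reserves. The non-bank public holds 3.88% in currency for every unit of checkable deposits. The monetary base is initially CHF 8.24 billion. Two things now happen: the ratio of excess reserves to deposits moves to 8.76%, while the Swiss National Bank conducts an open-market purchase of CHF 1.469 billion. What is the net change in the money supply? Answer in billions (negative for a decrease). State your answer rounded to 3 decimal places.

Before: m₁ = (1 + 0.0388) / (0.1 + 0.0581 + 0.0388) ≈ 5.27577, MB₁ = 8.24, so M₁ = 5.27577 × 8.24 ≈ 43.4723 billion.
After: m₂ = (1 + 0.0388) / (0.1 + 0.0876 + 0.0388) ≈ 4.58834, MB₂ = 8.24 + 1.469 = 9.709, so M₂ = 4.58834 × 9.709 ≈ 44.5482 billion.
ΔM = M₂ − M₁ = 44.5482 − 43.4723 = 1.0759 billion.

CHF 1.076 billion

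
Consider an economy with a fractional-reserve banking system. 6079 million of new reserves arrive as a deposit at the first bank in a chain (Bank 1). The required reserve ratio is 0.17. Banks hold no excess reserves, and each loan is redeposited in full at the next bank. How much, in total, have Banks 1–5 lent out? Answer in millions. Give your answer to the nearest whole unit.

Bank i lends (1 − rr)^i of the original deposit: Bank 1 lends 6079·0.8300 = 5045.5700, Bank 2 lends 6079·0.8300² = 4187.8231, and so on.
Summing a geometric series: total = 6079·[0.8300·(1 − 0.8300^5) / (1 − 0.8300)] ≈ 17988.8204 million.

17989 million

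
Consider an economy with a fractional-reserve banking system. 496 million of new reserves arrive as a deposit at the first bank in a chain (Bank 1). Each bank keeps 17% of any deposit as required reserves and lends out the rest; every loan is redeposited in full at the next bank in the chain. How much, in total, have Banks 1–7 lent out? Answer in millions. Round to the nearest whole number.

Bank i lends (1 − rr)^i of the original deposit: Bank 1 lends 496·0.8300 = 411.6800, Bank 2 lends 496·0.8300² = 341.6944, and so on.
Summing a geometric series: total = 496·[0.8300·(1 − 0.8300^7) / (1 − 0.8300)] ≈ 1764.5077 million.

1765 million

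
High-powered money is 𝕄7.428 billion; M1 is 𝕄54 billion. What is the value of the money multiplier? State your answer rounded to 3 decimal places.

7.270

The money multiplier is m = M / MB = 54 / 7.428 ≈ 7.26979.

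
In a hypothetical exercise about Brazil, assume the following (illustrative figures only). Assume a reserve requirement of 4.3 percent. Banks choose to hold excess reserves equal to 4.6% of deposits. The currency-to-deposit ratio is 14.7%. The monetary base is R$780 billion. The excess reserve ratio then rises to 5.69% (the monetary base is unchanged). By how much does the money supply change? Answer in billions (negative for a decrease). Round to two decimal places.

Initially m₁ = (1 + 0.147) / (0.043 + 0.046 + 0.147) ≈ 4.860169, so M₁ = 4.860169 × 780 ≈ 3790.9318 billion.
After the change m₂ = (1 + 0.147) / (0.043 + 0.0569 + 0.147) ≈ 4.645606, so M₂ = 4.645606 × 780 ≈ 3623.5727 billion.
ΔM = M₂ − M₁ = 3623.5727 − 3790.9318 = -167.3591 billion.

-167.36 billion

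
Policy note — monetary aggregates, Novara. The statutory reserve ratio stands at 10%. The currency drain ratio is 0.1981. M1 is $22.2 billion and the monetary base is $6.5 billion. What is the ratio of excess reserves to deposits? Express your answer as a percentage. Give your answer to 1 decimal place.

Using m = M/MB = 22.2/6.5 ≈ 3.415385. Since m = (1 + c)/(c + rr + e), the denominator satisfies c + rr + e = (1 + c)/m = (1 + 0.1981) / 3.415385 ≈ 0.350795.
With c = 0.1981 and rr = 0.1, the ratio of excess reserves to deposits is 0.350795 − 0.1981 − 0.1 = 0.052695.

5.3%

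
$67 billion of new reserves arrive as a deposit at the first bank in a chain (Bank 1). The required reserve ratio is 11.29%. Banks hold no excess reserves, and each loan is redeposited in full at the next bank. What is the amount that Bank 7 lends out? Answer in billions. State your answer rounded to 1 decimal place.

$29.0 billion

Each bank lends a fraction (1 − rr) = 0.8871 of the deposit it receives, so Bank 7 receives 67·0.8871^6 and lends 67·0.8871^7 ≈ 28.9656 billion.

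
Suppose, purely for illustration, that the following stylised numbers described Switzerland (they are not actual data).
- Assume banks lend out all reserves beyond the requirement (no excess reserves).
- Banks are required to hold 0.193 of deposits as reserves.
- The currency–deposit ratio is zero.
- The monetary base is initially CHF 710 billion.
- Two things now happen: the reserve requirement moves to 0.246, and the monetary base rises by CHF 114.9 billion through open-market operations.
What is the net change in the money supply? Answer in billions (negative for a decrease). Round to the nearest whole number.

Before: m₁ = 1 / (0.193) ≈ 5.1813, MB₁ = 710, so M₁ = 5.1813 × 710 = 3678.723 billion.
After: m₂ = 1 / (0.246) ≈ 4.0650, MB₂ = 710 + 114.9 = 824.9, so M₂ = 4.0650 × 824.9 = 3353.2185 billion.
ΔM = M₂ − M₁ = 3353.2185 − 3678.723 = -325.5045 billion.

-326 billion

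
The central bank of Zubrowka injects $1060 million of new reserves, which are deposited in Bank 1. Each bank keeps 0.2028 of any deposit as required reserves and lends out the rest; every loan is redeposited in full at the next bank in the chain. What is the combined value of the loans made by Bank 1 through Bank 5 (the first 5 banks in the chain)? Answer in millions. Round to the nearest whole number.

Bank i lends (1 − rr)^i of the original deposit: Bank 1 lends 1060·0.7972 = 845.0320, Bank 2 lends 1060·0.7972² ≈ 673.6595, and so on.
Summing a geometric series: total = 1060·[0.7972·(1 − 0.7972^5) / (1 − 0.7972)] ≈ 2825.1670 million.

$2825 million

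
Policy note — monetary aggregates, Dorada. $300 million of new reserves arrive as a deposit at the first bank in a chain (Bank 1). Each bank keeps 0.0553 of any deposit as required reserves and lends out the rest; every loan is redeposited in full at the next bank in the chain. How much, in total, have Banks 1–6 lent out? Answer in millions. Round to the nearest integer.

$1482 million

Bank i lends (1 − rr)^i of the original deposit: Bank 1 lends 300·0.9447 = 283.4100, Bank 2 lends 300·0.9447² ≈ 267.7374, and so on.
Summing a geometric series: total = 300·[0.9447·(1 − 0.9447^6) / (1 − 0.9447)] ≈ 1482.0021 million.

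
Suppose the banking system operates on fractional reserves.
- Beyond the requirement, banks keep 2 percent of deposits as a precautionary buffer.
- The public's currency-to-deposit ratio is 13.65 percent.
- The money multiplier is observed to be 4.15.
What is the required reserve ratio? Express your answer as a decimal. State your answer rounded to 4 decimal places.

0.1174

Using m = 4.15. Since m = (1 + c)/(c + rr + e), the denominator satisfies c + rr + e = (1 + c)/m = (1 + 0.1365) / 4.15 ≈ 0.273855.
With c = 0.1365 and e = 0.02, the required reserve ratio is 0.273855 − 0.1365 − 0.02 = 0.117355.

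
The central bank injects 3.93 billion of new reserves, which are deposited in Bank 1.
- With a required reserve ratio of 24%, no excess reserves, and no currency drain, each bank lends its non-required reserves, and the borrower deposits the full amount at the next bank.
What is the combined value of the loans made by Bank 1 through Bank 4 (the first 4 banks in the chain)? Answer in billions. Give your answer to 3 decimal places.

Bank i lends (1 − rr)^i of the original deposit: Bank 1 lends 3.93·0.7600 = 2.9868, Bank 2 lends 3.93·0.7600² ≈ 2.2700, and so on.
Summing a geometric series: total = 3.93·[0.7600·(1 − 0.7600^4) / (1 − 0.7600)] ≈ 8.2931 billion.

8.293 billion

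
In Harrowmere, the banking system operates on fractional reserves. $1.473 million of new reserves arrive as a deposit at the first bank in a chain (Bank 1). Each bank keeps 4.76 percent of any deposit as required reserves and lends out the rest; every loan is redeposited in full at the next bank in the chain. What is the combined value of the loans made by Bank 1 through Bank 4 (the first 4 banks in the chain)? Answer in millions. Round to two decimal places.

$5.22 million

Bank i lends (1 − rr)^i of the original deposit: Bank 1 lends 1.473·0.9524 ≈ 1.4029, Bank 2 lends 1.473·0.9524² ≈ 1.3361, and so on.
Summing a geometric series: total = 1.473·[0.9524·(1 − 0.9524^4) / (1 − 0.9524)] ≈ 5.2234 million.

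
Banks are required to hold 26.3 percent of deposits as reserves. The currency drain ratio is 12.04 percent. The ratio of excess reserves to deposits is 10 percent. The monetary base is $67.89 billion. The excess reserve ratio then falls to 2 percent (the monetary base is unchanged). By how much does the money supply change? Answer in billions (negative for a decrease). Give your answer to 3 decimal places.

$31.205 billion

Initially m₁ = (1 + 0.1204) / (0.263 + 0.1 + 0.1204) ≈ 2.317749, so M₁ = 2.317749 × 67.89 ≈ 157.352 billion.
After the change m₂ = (1 + 0.1204) / (0.263 + 0.02 + 0.1204) ≈ 2.777392, so M₂ = 2.777392 × 67.89 ≈ 188.5571 billion.
ΔM = M₂ − M₁ = 188.5571 − 157.352 = 31.2051 billion.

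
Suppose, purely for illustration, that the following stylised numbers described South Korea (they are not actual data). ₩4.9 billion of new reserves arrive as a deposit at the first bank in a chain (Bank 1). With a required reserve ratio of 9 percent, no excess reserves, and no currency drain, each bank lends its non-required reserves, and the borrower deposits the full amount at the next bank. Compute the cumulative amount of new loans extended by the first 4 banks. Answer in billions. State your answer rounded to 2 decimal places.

Bank i lends (1 − rr)^i of the original deposit: Bank 1 lends 4.9·0.9100 = 4.4590, Bank 2 lends 4.9·0.9100² ≈ 4.0577, and so on.
Summing a geometric series: total = 4.9·[0.9100·(1 − 0.9100^4) / (1 − 0.9100)] ≈ 15.5694 billion.

₩15.57 billion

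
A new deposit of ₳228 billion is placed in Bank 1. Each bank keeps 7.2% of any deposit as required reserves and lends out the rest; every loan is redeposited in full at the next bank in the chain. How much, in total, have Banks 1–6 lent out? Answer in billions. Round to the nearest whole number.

Bank i lends (1 − rr)^i of the original deposit: Bank 1 lends 228·0.9280 = 211.5840, Bank 2 lends 228·0.9280² ≈ 196.3500, and so on.
Summing a geometric series: total = 228·[0.9280·(1 − 0.9280^6) / (1 − 0.9280)] ≈ 1061.7794 billion.

₳1062 billion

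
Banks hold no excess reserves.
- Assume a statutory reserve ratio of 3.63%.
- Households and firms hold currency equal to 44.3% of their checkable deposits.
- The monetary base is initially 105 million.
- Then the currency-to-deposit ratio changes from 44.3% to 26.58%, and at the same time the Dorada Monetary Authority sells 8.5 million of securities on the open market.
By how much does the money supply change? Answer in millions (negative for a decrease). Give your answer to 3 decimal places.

Before: m₁ = (1 + 0.443) / (0.0363 + 0.443) ≈ 3.0106405, MB₁ = 105, so M₁ = 3.0106405 × 105 ≈ 316.1173 million.
After: m₂ = (1 + 0.2658) / (0.0363 + 0.2658) ≈ 4.1900033, MB₂ = 105 − 8.5 = 96.5, so M₂ = 4.1900033 × 96.5 ≈ 404.3353 million.
ΔM = M₂ − M₁ = 404.3353 − 316.1173 = 88.218 million.

88.218 million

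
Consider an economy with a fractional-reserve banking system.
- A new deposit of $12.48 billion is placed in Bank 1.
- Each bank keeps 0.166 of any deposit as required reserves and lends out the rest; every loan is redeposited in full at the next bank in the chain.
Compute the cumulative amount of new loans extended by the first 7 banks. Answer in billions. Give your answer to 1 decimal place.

Bank i lends (1 − rr)^i of the original deposit: Bank 1 lends 12.48·0.8340 ≈ 10.4083, Bank 2 lends 12.48·0.8340² ≈ 8.6805, and so on.
Summing a geometric series: total = 12.48·[0.8340·(1 − 0.8340^7) / (1 − 0.8340)] ≈ 45.1039 billion.

$45.1 billion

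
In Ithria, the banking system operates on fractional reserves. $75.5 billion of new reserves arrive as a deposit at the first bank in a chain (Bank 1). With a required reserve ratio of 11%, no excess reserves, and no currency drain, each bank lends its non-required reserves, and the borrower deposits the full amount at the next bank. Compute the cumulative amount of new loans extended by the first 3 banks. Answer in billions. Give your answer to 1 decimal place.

Bank i lends (1 − rr)^i of the original deposit: Bank 1 lends 75.5·0.8900 = 67.1950, Bank 2 lends 75.5·0.8900² ≈ 59.8036, and so on.
Summing a geometric series: total = 75.5·[0.8900·(1 − 0.8900^3) / (1 − 0.8900)] ≈ 180.2237 billion.

$180.2 billion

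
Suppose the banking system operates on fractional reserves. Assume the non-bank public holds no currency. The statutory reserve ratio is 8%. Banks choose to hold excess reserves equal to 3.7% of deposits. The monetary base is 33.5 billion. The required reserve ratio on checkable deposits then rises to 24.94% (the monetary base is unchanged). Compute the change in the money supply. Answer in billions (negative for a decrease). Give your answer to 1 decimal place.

-169.4 billion

Initially m₁ = 1 / (0.08 + 0.037) ≈ 8.5470, so M₁ = 8.5470 × 33.5 = 286.3245 billion.
After the change m₂ = 1 / (0.2494 + 0.037) ≈ 3.4916, so M₂ = 3.4916 × 33.5 = 116.9686 billion.
ΔM = M₂ − M₁ = 116.9686 − 286.3245 = -169.3559 billion.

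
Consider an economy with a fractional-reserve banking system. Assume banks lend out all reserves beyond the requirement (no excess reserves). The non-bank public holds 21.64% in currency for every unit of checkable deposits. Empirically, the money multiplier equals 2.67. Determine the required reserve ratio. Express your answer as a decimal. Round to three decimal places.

0.239

Using m = 2.67. Since m = (1 + c)/(c + rr + e), the denominator satisfies c + rr + e = (1 + c)/m = (1 + 0.2164) / 2.67 ≈ 0.455581.
With c = 0.2164 and e = 0, the required reserve ratio is 0.455581 − 0.2164 − 0 = 0.239181.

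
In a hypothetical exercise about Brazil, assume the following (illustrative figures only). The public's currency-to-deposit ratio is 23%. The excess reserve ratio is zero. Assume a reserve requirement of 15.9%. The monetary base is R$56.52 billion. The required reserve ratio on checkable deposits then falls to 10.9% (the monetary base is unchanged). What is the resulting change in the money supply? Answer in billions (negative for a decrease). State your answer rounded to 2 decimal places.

R$26.36 billion

Initially m₁ = (1 + 0.23) / (0.159 + 0.23) ≈ 3.16195, so M₁ = 3.16195 × 56.52 ≈ 178.7134 billion.
After the change m₂ = (1 + 0.23) / (0.109 + 0.23) ≈ 3.62832, so M₂ = 3.62832 × 56.52 ≈ 205.0726 billion.
ΔM = M₂ − M₁ = 205.0726 − 178.7134 = 26.3592 billion.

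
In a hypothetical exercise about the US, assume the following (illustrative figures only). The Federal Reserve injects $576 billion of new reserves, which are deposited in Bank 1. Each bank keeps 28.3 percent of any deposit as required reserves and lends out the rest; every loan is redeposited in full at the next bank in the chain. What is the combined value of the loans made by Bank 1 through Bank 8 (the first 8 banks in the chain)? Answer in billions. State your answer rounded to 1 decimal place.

Bank i lends (1 − rr)^i of the original deposit: Bank 1 lends 576·0.7170 = 412.9920, Bank 2 lends 576·0.7170² ≈ 296.1153, and so on.
Summing a geometric series: total = 576·[0.7170·(1 − 0.7170^8) / (1 − 0.7170)] ≈ 1357.4042 billion.

$1357.4 billion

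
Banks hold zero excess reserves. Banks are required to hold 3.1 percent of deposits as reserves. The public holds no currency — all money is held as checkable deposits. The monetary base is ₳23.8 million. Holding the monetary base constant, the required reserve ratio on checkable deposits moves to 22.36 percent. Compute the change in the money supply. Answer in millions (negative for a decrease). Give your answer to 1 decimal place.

-661.3 million

Initially m₁ = 1 / (0.031) ≈ 32.2581, so M₁ = 32.2581 × 23.8 ≈ 767.7428 million.
After the change m₂ = 1 / (0.2236) ≈ 4.4723, so M₂ = 4.4723 × 23.8 ≈ 106.4407 million.
ΔM = M₂ − M₁ = 106.4407 − 767.7428 = -661.3021 million.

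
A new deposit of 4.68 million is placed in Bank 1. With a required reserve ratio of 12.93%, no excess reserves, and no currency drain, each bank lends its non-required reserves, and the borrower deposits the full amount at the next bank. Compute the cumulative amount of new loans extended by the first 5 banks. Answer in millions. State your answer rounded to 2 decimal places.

Bank i lends (1 − rr)^i of the original deposit: Bank 1 lends 4.68·0.8707 ≈ 4.0749, Bank 2 lends 4.68·0.8707² ≈ 3.5480, and so on.
Summing a geometric series: total = 4.68·[0.8707·(1 − 0.8707^5) / (1 − 0.8707)] ≈ 15.7439 million.

15.74 million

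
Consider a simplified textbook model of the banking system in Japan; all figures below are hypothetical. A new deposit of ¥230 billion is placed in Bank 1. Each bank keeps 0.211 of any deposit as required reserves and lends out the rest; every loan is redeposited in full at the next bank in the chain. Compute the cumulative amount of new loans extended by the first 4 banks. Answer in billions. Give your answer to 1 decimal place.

Bank i lends (1 − rr)^i of the original deposit: Bank 1 lends 230·0.7890 = 181.4700, Bank 2 lends 230·0.7890² ≈ 143.1798, and so on.
Summing a geometric series: total = 230·[0.7890·(1 − 0.7890^4) / (1 − 0.7890)] ≈ 526.7512 billion.

¥526.8 billion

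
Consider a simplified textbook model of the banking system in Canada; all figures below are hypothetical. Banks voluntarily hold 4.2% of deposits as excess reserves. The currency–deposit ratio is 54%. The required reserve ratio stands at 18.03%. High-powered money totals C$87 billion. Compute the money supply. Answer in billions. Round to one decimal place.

C$175.8 billion

The money multiplier is m = (1 + c) / (rr + e + c) = (1 + 0.54) / (0.1803 + 0.042 + 0.54) ≈ 2.0202.
So M = m × MB = 2.0202 × 87 = 175.7574 billion.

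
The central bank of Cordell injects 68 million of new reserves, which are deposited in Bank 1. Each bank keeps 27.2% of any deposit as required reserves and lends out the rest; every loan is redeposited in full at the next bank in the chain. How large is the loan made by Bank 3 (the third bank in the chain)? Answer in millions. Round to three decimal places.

Each bank lends a fraction (1 − rr) = 0.7280 of the deposit it receives, so Bank 3 receives 68·0.7280^2 and lends 68·0.7280^3 ≈ 26.2363 million.

26.236 million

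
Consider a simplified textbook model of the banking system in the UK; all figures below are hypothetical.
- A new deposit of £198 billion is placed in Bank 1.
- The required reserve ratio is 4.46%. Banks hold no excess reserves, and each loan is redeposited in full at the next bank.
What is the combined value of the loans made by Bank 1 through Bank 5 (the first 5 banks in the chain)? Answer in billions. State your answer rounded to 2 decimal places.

£865.16 billion

Bank i lends (1 − rr)^i of the original deposit: Bank 1 lends 198·0.9554 = 189.1692, Bank 2 lends 198·0.9554² ≈ 180.7323, and so on.
Summing a geometric series: total = 198·[0.9554·(1 − 0.9554^5) / (1 − 0.9554)] ≈ 865.1563 billion.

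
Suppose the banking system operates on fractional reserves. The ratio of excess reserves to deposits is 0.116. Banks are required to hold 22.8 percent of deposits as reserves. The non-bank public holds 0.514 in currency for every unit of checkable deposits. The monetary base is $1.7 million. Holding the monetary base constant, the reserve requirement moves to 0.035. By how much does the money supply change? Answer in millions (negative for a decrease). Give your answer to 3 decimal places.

$0.871 million

Initially m₁ = (1 + 0.514) / (0.228 + 0.116 + 0.514) ≈ 1.76457, so M₁ = 1.76457 × 1.7 ≈ 2.9998 million.
After the change m₂ = (1 + 0.514) / (0.035 + 0.116 + 0.514) ≈ 2.27669, so M₂ = 2.27669 × 1.7 ≈ 3.8704 million.
ΔM = M₂ − M₁ = 3.8704 − 2.9998 = 0.8706 million.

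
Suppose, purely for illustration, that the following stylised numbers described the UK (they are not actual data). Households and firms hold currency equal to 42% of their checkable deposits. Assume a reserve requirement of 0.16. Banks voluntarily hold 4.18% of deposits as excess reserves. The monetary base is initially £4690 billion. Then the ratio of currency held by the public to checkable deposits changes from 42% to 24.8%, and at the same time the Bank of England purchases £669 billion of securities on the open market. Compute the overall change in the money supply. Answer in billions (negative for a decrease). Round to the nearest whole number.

Before: m₁ = (1 + 0.42) / (0.16 + 0.0418 + 0.42) ≈ 2.28369, MB₁ = 4690, so M₁ = 2.28369 × 4690 = 10710.5061 billion.
After: m₂ = (1 + 0.248) / (0.16 + 0.0418 + 0.248) ≈ 2.77457, MB₂ = 4690 + 669 = 5359, so M₂ = 2.77457 × 5359 ≈ 14868.9206 billion.
ΔM = M₂ − M₁ = 14868.9206 − 10710.5061 = 4158.4145 billion.

£4158 billion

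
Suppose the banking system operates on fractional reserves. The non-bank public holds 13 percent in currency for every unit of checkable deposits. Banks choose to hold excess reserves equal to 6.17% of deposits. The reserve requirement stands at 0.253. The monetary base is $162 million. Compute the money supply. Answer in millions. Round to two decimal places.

$411.65 million

The money multiplier is m = (1 + c) / (rr + e + c) = (1 + 0.13) / (0.253 + 0.0617 + 0.13) ≈ 2.541039.
So M = m × MB = 2.541039 × 162 ≈ 411.6483 million.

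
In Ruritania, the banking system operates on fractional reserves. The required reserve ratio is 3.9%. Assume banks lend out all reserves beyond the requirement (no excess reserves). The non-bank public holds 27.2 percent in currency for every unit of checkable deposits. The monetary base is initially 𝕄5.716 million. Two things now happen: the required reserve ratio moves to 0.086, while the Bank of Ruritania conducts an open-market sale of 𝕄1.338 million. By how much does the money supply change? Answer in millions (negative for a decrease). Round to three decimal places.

Before: m₁ = (1 + 0.272) / (0.039 + 0.272) ≈ 4.09003, MB₁ = 5.716, so M₁ = 4.09003 × 5.716 ≈ 23.3786 million.
After: m₂ = (1 + 0.272) / (0.086 + 0.272) ≈ 3.55307, MB₂ = 5.716 − 1.338 = 4.378, so M₂ = 3.55307 × 4.378 ≈ 15.5553 million.
ΔM = M₂ − M₁ = 15.5553 − 23.3786 = -7.8233 million.

-7.823 million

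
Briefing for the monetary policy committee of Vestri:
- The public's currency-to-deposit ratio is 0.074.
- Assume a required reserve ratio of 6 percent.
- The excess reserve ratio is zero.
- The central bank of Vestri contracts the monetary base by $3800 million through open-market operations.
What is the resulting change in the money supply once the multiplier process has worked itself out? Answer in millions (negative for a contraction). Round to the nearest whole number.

The money multiplier is m = (1 + c) / (rr + c) = (1 + 0.074) / (0.06 + 0.074) ≈ 8.01493.
The sale removes 3800 million of base, so ΔM = m × ΔMB = 8.01493 × (−3800) = -30456.734 million.

-30457 million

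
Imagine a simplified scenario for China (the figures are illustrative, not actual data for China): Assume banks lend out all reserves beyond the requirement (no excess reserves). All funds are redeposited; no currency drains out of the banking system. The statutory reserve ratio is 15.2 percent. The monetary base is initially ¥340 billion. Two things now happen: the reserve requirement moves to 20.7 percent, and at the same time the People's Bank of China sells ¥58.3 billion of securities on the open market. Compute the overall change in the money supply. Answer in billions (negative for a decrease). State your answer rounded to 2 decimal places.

Before: m₁ = 1 / (0.152) ≈ 6.578947, MB₁ = 340, so M₁ = 6.578947 × 340 ≈ 2236.842 billion.
After: m₂ = 1 / (0.207) ≈ 4.830918, MB₂ = 340 − 58.3 = 281.7, so M₂ = 4.830918 × 281.7 ≈ 1360.8696 billion.
ΔM = M₂ − M₁ = 1360.8696 − 2236.842 = -875.9724 billion.

-875.97 billion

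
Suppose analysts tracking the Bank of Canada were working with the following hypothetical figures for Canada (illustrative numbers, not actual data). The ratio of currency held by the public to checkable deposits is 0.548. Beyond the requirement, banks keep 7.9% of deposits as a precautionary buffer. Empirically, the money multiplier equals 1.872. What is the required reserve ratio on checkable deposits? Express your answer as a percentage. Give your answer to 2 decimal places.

19.99%

Using m = 1.872. Since m = (1 + c)/(c + rr + e), the denominator satisfies c + rr + e = (1 + c)/m = (1 + 0.548) / 1.872 ≈ 0.826923.
With c = 0.548 and e = 0.079, the required reserve ratio on checkable deposits is 0.826923 − 0.548 − 0.079 = 0.199923.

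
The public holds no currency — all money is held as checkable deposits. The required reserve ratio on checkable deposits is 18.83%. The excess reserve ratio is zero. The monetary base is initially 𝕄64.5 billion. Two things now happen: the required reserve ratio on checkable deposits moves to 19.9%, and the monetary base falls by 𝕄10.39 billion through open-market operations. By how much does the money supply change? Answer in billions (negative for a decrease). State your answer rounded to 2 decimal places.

Before: m₁ = 1 / (0.1883) ≈ 5.31067, MB₁ = 64.5, so M₁ = 5.31067 × 64.5 ≈ 342.5382 billion.
After: m₂ = 1 / (0.199) ≈ 5.02513, MB₂ = 64.5 − 10.39 = 54.11, so M₂ = 5.02513 × 54.11 ≈ 271.9098 billion.
ΔM = M₂ − M₁ = 271.9098 − 342.5382 = -70.6284 billion.

-70.63 billion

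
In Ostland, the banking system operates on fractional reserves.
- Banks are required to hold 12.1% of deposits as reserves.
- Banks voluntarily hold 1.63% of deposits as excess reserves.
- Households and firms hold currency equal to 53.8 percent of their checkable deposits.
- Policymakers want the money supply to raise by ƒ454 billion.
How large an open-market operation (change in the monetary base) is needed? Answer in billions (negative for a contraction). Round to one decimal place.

The money multiplier is m = (1 + c) / (rr + e + c) = (1 + 0.538) / (0.121 + 0.0163 + 0.538) ≈ 2.27751.
ΔMB = ΔM / m = (+454) / 2.27751 ≈ 199.3405 billion.

ƒ199.3 billion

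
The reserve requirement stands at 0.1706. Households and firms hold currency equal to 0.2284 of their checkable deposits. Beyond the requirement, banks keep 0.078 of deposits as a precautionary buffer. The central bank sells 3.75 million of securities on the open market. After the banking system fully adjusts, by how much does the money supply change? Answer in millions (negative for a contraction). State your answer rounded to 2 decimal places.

-9.66 million

The money multiplier is m = (1 + c) / (rr + e + c) = (1 + 0.2284) / (0.1706 + 0.078 + 0.2284) ≈ 2.5753.
The sale removes 3.75 million of base, so ΔM = m × ΔMB = 2.5753 × (−3.75) ≈ -9.6574 million.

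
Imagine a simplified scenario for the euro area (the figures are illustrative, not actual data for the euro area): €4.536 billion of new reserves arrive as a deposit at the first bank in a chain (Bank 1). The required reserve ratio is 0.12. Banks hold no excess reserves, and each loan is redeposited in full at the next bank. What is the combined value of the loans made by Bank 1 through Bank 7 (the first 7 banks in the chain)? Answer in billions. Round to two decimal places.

€19.67 billion

Bank i lends (1 − rr)^i of the original deposit: Bank 1 lends 4.536·0.8800 ≈ 3.9917, Bank 2 lends 4.536·0.8800² ≈ 3.5127, and so on.
Summing a geometric series: total = 4.536·[0.8800·(1 − 0.8800^7) / (1 − 0.8800)] ≈ 19.6698 billion.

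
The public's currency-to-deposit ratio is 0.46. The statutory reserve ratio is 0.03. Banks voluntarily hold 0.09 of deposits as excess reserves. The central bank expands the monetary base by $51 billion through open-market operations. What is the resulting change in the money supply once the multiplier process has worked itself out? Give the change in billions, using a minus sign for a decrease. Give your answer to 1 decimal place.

$128.4 billion

The money multiplier is m = (1 + c) / (rr + e + c) = (1 + 0.46) / (0.03 + 0.09 + 0.46) ≈ 2.5172.
The purchase adds 51 billion of base, so ΔM = m × ΔMB = 2.5172 × (+51) = 128.3772 billion.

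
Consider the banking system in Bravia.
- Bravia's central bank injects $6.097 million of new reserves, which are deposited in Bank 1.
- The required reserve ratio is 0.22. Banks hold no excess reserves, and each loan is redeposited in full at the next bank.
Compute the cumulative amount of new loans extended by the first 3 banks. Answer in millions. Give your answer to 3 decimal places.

Bank i lends (1 − rr)^i of the original deposit: Bank 1 lends 6.097·0.7800 ≈ 4.7557, Bank 2 lends 6.097·0.7800² ≈ 3.7094, and so on.
Summing a geometric series: total = 6.097·[0.7800·(1 − 0.7800^3) / (1 − 0.7800)] ≈ 11.3584 million.

$11.358 million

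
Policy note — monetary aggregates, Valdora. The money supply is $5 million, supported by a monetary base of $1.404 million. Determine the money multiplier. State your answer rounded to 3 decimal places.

3.561

The money multiplier is m = M / MB = 5 / 1.404 ≈ 3.56125.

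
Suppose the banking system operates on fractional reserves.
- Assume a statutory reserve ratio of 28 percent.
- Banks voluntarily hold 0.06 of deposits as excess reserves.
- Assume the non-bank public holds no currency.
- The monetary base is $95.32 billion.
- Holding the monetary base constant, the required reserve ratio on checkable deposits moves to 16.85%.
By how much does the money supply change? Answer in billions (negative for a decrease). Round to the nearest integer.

Initially m₁ = 1 / (0.28 + 0.06) ≈ 2.9412, so M₁ = 2.9412 × 95.32 ≈ 280.3552 billion.
After the change m₂ = 1 / (0.1685 + 0.06) ≈ 4.3764, so M₂ = 4.3764 × 95.32 ≈ 417.1584 billion.
ΔM = M₂ − M₁ = 417.1584 − 280.3552 = 136.8032 billion.

$137 billion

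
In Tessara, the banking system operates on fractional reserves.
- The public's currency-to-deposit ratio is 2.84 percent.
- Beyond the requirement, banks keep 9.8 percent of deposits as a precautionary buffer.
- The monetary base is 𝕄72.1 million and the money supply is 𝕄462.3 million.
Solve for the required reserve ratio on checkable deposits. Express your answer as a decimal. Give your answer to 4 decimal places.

Using m = M/MB = 462.3/72.1 ≈ 6.411928. Since m = (1 + c)/(c + rr + e), the denominator satisfies c + rr + e = (1 + c)/m = (1 + 0.0284) / 6.411928 ≈ 0.160389.
With c = 0.0284 and e = 0.098, the required reserve ratio on checkable deposits is 0.160389 − 0.0284 − 0.098 = 0.033989.

0.0340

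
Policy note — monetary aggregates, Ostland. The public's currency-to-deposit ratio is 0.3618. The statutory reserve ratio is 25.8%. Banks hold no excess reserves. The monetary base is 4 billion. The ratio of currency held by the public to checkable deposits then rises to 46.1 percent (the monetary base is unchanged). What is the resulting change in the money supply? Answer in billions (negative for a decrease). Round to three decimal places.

-0.661 billion

Initially m₁ = (1 + 0.3618) / (0.258 + 0.3618) ≈ 2.19716, so M₁ = 2.19716 × 4 ≈ 8.7886 billion.
After the change m₂ = (1 + 0.461) / (0.258 + 0.461) ≈ 2.03199, so M₂ = 2.03199 × 4 ≈ 8.128 billion.
ΔM = M₂ − M₁ = 8.128 − 8.7886 = -0.6606 billion.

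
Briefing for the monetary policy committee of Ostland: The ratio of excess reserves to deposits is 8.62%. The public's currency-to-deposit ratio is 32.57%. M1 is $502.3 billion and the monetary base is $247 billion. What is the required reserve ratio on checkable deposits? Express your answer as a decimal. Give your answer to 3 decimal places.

0.240

Using m = M/MB = 502.3/247 ≈ 2.033603. Since m = (1 + c)/(c + rr + e), the denominator satisfies c + rr + e = (1 + c)/m = (1 + 0.3257) / 2.033603 ≈ 0.651897.
With c = 0.3257 and e = 0.0862, the required reserve ratio on checkable deposits is 0.651897 − 0.3257 − 0.0862 = 0.239997.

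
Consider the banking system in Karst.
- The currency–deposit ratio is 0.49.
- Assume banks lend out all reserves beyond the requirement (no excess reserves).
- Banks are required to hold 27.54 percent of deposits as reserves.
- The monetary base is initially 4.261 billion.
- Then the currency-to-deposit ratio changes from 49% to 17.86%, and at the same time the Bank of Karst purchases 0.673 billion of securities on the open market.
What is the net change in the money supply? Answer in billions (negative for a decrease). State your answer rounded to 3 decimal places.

Before: m₁ = (1 + 0.49) / (0.2754 + 0.49) ≈ 1.94669, MB₁ = 4.261, so M₁ = 1.94669 × 4.261 ≈ 8.2948 billion.
After: m₂ = (1 + 0.1786) / (0.2754 + 0.1786) ≈ 2.59604, MB₂ = 4.261 + 0.673 = 4.934, so M₂ = 2.59604 × 4.934 ≈ 12.8089 billion.
ΔM = M₂ − M₁ = 12.8089 − 8.2948 = 4.5141 billion.

4.514 billion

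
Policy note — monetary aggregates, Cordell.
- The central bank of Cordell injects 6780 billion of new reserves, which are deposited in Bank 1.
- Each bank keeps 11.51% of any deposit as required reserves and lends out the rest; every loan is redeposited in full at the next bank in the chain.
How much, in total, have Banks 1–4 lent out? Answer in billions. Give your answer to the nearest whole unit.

Bank i lends (1 − rr)^i of the original deposit: Bank 1 lends 6780·0.8849 = 5999.6220, Bank 2 lends 6780·0.8849² ≈ 5309.0655, and so on.
Summing a geometric series: total = 6780·[0.8849·(1 − 0.8849^4) / (1 − 0.8849)] ≈ 20163.9328 billion.

20164 billion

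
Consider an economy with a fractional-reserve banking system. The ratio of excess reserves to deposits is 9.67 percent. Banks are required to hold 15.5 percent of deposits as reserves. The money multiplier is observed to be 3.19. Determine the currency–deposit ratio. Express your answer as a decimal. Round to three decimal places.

0.090

Using m = 3.19. From m = (1 + c)/(c + rr + e), rearranging gives 1 + c = m·(c + rr + e), so c·(1 − m) = m·(rr + e) − 1.
Hence c = [m·(rr + e) − 1]/(1 − m) = [3.19 × (0.155 + 0.0967) − 1] / (1 − 3.19) ≈ 0.089989.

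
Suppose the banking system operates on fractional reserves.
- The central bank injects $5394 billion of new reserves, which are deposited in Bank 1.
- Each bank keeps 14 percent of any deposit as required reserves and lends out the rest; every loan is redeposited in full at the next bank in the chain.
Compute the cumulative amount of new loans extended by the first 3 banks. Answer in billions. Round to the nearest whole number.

Bank i lends (1 − rr)^i of the original deposit: Bank 1 lends 5394·0.8600 = 4638.8400, Bank 2 lends 5394·0.8600² = 3989.4024, and so on.
Summing a geometric series: total = 5394·[0.8600·(1 − 0.8600^3) / (1 − 0.8600)] ≈ 12059.1285 billion.

$12059 billion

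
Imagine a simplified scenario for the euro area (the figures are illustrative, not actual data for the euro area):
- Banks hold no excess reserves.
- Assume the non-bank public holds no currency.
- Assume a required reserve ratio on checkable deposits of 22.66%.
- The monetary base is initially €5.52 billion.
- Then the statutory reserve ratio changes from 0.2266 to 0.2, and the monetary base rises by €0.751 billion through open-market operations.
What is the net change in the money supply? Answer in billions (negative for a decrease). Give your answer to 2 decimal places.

Before: m₁ = 1 / (0.2266) ≈ 4.4131, MB₁ = 5.52, so M₁ = 4.4131 × 5.52 ≈ 24.3603 billion.
After: m₂ = 1 / (0.2) = 5, MB₂ = 5.52 + 0.751 = 6.271, so M₂ = 5 × 6.271 = 31.355 billion.
ΔM = M₂ − M₁ = 31.355 − 24.3603 = 6.9947 billion.

€6.99 billion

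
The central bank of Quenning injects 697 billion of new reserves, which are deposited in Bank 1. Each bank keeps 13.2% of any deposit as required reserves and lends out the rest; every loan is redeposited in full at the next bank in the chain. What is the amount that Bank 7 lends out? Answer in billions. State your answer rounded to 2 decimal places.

258.74 billion

Each bank lends a fraction (1 − rr) = 0.8680 of the deposit it receives, so Bank 7 receives 697·0.8680^6 and lends 697·0.8680^7 ≈ 258.7443 billion.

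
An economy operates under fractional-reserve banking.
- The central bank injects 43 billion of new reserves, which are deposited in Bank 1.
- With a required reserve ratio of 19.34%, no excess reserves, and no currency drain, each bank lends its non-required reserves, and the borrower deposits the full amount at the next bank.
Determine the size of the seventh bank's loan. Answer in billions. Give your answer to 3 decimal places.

Each bank lends a fraction (1 − rr) = 0.8066 of the deposit it receives, so Bank 7 receives 43·0.8066^6 and lends 43·0.8066^7 ≈ 9.5516 billion.

9.552 billion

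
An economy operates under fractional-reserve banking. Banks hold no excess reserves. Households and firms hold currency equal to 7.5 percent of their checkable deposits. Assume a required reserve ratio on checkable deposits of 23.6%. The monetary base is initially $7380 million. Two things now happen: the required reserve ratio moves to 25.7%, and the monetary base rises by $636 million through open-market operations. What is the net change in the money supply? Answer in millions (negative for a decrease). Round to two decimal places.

$445.78 million

Before: m₁ = (1 + 0.075) / (0.236 + 0.075) ≈ 3.4565916, MB₁ = 7380, so M₁ = 3.4565916 × 7380 ≈ 25509.646 million.
After: m₂ = (1 + 0.075) / (0.257 + 0.075) ≈ 3.2379518, MB₂ = 7380 + 636 = 8016, so M₂ = 3.2379518 × 8016 ≈ 25955.4216 million.
ΔM = M₂ − M₁ = 25955.4216 − 25509.646 = 445.7756 million.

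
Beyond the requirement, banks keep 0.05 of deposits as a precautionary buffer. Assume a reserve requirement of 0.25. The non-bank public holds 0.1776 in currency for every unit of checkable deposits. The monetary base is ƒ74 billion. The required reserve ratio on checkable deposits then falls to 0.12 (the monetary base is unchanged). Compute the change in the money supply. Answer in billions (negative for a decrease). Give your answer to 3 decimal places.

Initially m₁ = (1 + 0.1776) / (0.25 + 0.05 + 0.1776) ≈ 2.465662, so M₁ = 2.465662 × 74 ≈ 182.459 billion.
After the change m₂ = (1 + 0.1776) / (0.12 + 0.05 + 0.1776) ≈ 3.387802, so M₂ = 3.387802 × 74 ≈ 250.6973 billion.
ΔM = M₂ − M₁ = 250.6973 − 182.459 = 68.2383 billion.

ƒ68.238 billion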